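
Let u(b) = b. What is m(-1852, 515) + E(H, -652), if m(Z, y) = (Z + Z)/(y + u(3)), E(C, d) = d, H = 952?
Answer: -170720/259 ≈ -659.15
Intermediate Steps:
m(Z, y) = 2*Z/(3 + y) (m(Z, y) = (Z + Z)/(y + 3) = (2*Z)/(3 + y) = 2*Z/(3 + y))
m(-1852, 515) + E(H, -652) = 2*(-1852)/(3 + 515) - 652 = 2*(-1852)/518 - 652 = 2*(-1852)*(1/518) - 652 = -1852/259 - 652 = -170720/259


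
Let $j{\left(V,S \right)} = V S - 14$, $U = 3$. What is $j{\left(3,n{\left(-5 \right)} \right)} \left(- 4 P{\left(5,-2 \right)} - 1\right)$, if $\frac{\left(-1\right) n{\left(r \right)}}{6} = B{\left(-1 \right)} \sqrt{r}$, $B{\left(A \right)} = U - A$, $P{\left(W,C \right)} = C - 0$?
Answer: $-98 - 504 i \sqrt{5} \approx -98.0 - 1127.0 i$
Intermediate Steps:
$P{\left(W,C \right)} = C$ ($P{\left(W,C \right)} = C + 0 = C$)
$B{\left(A \right)} = 3 - A$
$n{\left(r \right)} = - 24 \sqrt{r}$ ($n{\left(r \right)} = - 6 \left(3 - -1\right) \sqrt{r} = - 6 \left(3 + 1\right) \sqrt{r} = - 6 \cdot 4 \sqrt{r} = - 24 \sqrt{r}$)
$j{\left(V,S \right)} = -14 + S V$ ($j{\left(V,S \right)} = S V - 14 = -14 + S V$)
$j{\left(3,n{\left(-5 \right)} \right)} \left(- 4 P{\left(5,-2 \right)} - 1\right) = \left(-14 + - 24 \sqrt{-5} \cdot 3\right) \left(\left(-4\right) \left(-2\right) - 1\right) = \left(-14 + - 24 i \sqrt{5} \cdot 3\right) \left(8 - 1\right) = \left(-14 + - 24 i \sqrt{5} \cdot 3\right) 7 = \left(-14 - 72 i \sqrt{5}\right) 7 = -98 - 504 i \sqrt{5}$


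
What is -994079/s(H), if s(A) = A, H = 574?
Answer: -994079/574 ≈ -1731.8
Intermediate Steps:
-994079/s(H) = -994079/574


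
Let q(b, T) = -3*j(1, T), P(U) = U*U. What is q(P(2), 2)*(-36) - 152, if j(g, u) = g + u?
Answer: 172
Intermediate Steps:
P(U) = U²
q(b, T) = -3 - 3*T (q(b, T) = -3*(1 + T) = -3 - 3*T)
q(P(2), 2)*(-36) - 152 = (-3 - 3*2)*(-36) - 152 = (-3 - 6)*(-36) - 152 = -9*(-36) - 152 = 324 - 152 = 172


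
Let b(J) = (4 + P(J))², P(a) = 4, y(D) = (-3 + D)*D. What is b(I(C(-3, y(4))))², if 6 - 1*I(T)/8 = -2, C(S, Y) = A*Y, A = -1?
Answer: 4096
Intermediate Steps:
y(D) = D*(-3 + D)
C(S, Y) = -Y
I(T) = 64 (I(T) = 48 - 8*(-2) = 48 + 16 = 64)
b(J) = 64 (b(J) = (4 + 4)² = 8² = 64)
b(I(C(-3, y(4))))² = 64² = 4096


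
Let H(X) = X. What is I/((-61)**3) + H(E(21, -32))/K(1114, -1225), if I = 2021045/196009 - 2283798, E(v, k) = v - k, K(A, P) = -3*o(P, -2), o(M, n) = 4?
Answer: 3013728395707/533883825948 ≈ 5.6449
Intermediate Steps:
K(A, P) = -12 (K(A, P) = -3*4 = -12)
I = -447642941137/196009 (I = 2021045*(1/196009) - 2283798 = 2021045/196009 - 2283798 = -447642941137/196009 ≈ -2.2838e+6)
I/((-61)**3) + H(E(21, -32))/K(1114, -1225) = -447642941137/(196009*((-61)**3)) + (21 - 1*(-32))/(-12) = -447642941137/196009/(-226981) + (21 + 32)*(-1/12) = -447642941137/196009*(-1/226981) + 53*(-1/12) = 447642941137/44490318829 - 53/12 = 3013728395707/533883825948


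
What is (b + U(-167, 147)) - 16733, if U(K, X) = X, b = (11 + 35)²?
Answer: -14470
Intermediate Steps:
b = 2116 (b = 46² = 2116)
(b + U(-167, 147)) - 16733 = (2116 + 147) - 16733 = 2263 - 16733 = -14470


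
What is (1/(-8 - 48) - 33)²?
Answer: 3418801/3136 ≈ 1090.2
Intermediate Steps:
(1/(-8 - 48) - 33)² = (1/(-56) - 33)² = (-1/56 - 33)² = (-1849/56)² = 3418801/3136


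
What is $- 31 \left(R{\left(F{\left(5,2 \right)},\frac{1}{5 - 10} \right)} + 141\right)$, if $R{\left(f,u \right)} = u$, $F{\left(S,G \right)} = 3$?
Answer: $- \frac{21824}{5} \approx -4364.8$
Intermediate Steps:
$- 31 \left(R{\left(F{\left(5,2 \right)},\frac{1}{5 - 10} \right)} + 141\right) = - 31 \left(\frac{1}{5 - 10} + 141\right) = - 31 \left(\frac{1}{-5} + 141\right) = - 31 \left(- \frac{1}{5} + 141\right) = \left(-31\right) \frac{704}{5} = - \frac{21824}{5}$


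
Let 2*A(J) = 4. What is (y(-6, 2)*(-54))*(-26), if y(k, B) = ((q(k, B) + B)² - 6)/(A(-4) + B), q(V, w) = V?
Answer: 3510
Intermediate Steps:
A(J) = 2 (A(J) = (½)*4 = 2)
y(k, B) = (-6 + (B + k)²)/(2 + B) (y(k, B) = ((k + B)² - 6)/(2 + B) = ((B + k)² - 6)/(2 + B) = (-6 + (B + k)²)/(2 + B))
(y(-6, 2)*(-54))*(-26) = (((-6 + (2 - 6)²)/(2 + 2))*(-54))*(-26) = (((-6 + (-4)²)/4)*(-54))*(-26) = (((-6 + 16)/4)*(-54))*(-26) = (((¼)*10)*(-54))*(-26) = ((5/2)*(-54))*(-26) = -135*(-26) = 3510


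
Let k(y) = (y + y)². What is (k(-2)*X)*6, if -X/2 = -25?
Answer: 4800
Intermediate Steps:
X = 50 (X = -2*(-25) = 50)
k(y) = 4*y² (k(y) = (2*y)² = 4*y²)
(k(-2)*X)*6 = ((4*(-2)²)*50)*6 = ((4*4)*50)*6 = (16*50)*6 = 800*6 = 4800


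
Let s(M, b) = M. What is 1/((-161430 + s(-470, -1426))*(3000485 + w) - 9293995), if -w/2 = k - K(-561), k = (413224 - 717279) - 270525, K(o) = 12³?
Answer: -1/672396345895 ≈ -1.4872e-12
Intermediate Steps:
K(o) = 1728
k = -574580 (k = -304055 - 270525 = -574580)
w = 1152616 (w = -2*(-574580 - 1*1728) = -2*(-574580 - 1728) = -2*(-576308) = 1152616)
1/((-161430 + s(-470, -1426))*(3000485 + w) - 9293995) = 1/((-161430 - 470)*(3000485 + 1152616) - 9293995) = 1/(-161900*4153101 - 9293995) = 1/(-672387051900 - 9293995) = 1/(-672396345895) = -1/672396345895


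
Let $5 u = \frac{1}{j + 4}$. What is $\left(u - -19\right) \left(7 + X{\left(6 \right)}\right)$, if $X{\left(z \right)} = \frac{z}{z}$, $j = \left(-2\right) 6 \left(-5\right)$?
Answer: $\frac{6081}{40} \approx 152.02$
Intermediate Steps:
$j = 60$ ($j = \left(-12\right) \left(-5\right) = 60$)
$X{\left(z \right)} = 1$
$u = \frac{1}{320}$ ($u = \frac{1}{5 \left(60 + 4\right)} = \frac{1}{5 \cdot 64} = \frac{1}{5} \cdot \frac{1}{64} = \frac{1}{320} \approx 0.003125$)
$\left(u - -19\right) \left(7 + X{\left(6 \right)}\right) = \left(\frac{1}{320} - -19\right) \left(7 + 1\right) = \left(\frac{1}{320} + 19\right) 8 = \frac{6081}{320} \cdot 8 = \frac{6081}{40}$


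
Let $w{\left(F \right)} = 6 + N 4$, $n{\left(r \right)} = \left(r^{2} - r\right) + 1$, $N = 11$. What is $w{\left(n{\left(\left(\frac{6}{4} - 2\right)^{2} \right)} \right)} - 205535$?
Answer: $-205485$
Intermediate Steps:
$n{\left(r \right)} = 1 + r^{2} - r$
$w{\left(F \right)} = 50$ ($w{\left(F \right)} = 6 + 11 \cdot 4 = 6 + 44 = 50$)
$w{\left(n{\left(\left(\frac{6}{4} - 2\right)^{2} \right)} \right)} - 205535 = 50 - 205535 = -205485$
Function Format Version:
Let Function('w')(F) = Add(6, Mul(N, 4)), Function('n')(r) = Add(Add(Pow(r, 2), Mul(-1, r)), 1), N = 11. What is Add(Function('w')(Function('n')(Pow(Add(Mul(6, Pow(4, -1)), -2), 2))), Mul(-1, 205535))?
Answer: -205485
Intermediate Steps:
Function('n')(r) = Add(1, Pow(r, 2), Mul(-1, r))
Function('w')(F) = 50 (Function('w')(F) = Add(6, Mul(11, 4)) = Add(6, 44) = 50)
Add(Function('w')(Function('n')(Pow(Add(Mul(6, Pow(4, -1)), -2), 2))), Mul(-1, 205535)) = Add(50, Mul(-1, 205535)) = Add(50, -205535) = -205485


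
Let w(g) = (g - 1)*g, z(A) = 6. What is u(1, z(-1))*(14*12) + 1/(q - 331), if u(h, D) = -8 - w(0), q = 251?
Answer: -107521/80 ≈ -1344.0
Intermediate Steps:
w(g) = g*(-1 + g) (w(g) = (-1 + g)*g = g*(-1 + g))
u(h, D) = -8 (u(h, D) = -8 - 0*(-1 + 0) = -8 - 0*(-1) = -8 - 1*0 = -8 + 0 = -8)
u(1, z(-1))*(14*12) + 1/(q - 331) = -112*12 + 1/(251 - 331) = -8*168 + 1/(-80) = -1344 - 1/80 = -107521/80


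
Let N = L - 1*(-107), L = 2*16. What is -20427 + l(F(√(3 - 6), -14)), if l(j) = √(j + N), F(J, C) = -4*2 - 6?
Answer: -20427 + 5*√5 ≈ -20416.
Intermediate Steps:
L = 32
N = 139 (N = 32 - 1*(-107) = 32 + 107 = 139)
F(J, C) = -14 (F(J, C) = -8 - 6 = -14)
l(j) = √(139 + j) (l(j) = √(j + 139) = √(139 + j))
-20427 + l(F(√(3 - 6), -14)) = -20427 + √(139 - 14) = -20427 + √125 = -20427 + 5*√5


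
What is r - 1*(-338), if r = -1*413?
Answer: -75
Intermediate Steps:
r = -413
r - 1*(-338) = -413 - 1*(-338) = -413 + 338 = -75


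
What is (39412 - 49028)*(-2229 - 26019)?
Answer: 271632768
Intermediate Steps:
(39412 - 49028)*(-2229 - 26019) = -9616*(-28248) = 271632768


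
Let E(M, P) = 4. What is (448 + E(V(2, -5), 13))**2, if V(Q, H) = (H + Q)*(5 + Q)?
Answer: 204304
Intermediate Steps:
V(Q, H) = (5 + Q)*(H + Q)
(448 + E(V(2, -5), 13))**2 = (448 + 4)**2 = 452**2 = 204304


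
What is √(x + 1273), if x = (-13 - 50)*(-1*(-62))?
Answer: I*√2633 ≈ 51.313*I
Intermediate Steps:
x = -3906 (x = -63*62 = -3906)
√(x + 1273) = √(-3906 + 1273) = √(-2633) = I*√2633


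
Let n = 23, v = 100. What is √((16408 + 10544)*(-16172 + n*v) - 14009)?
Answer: I*√373892153 ≈ 19336.0*I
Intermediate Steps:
√((16408 + 10544)*(-16172 + n*v) - 14009) = √((16408 + 10544)*(-16172 + 23*100) - 14009) = √(26952*(-16172 + 2300) - 14009) = √(26952*(-13872) - 14009) = √(-373878144 - 14009) = √(-373892153) = I*√373892153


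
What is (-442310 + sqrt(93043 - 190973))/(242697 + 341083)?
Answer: -44231/58378 + I*sqrt(97930)/583780 ≈ -0.75767 + 0.00053605*I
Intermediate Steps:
(-442310 + sqrt(93043 - 190973))/(242697 + 341083) = (-442310 + sqrt(-97930))/583780 = (-442310 + I*sqrt(97930))*(1/583780) = -44231/58378 + I*sqrt(97930)/583780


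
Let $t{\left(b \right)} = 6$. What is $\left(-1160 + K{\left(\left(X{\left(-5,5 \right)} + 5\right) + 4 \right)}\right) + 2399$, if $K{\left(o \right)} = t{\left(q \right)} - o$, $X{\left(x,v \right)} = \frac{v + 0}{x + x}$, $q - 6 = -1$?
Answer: $\frac{2473}{2} \approx 1236.5$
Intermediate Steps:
$q = 5$ ($q = 6 - 1 = 5$)
$X{\left(x,v \right)} = \frac{v}{2 x}$
$K{\left(o \right)} = 6 - o$
$\left(-1160 + K{\left(\left(X{\left(-5,5 \right)} + 5\right) + 4 \right)}\right) + 2399 = \left(-1160 - \left(3 + \frac{1}{2} \cdot 5 \frac{1}{-5}\right)\right) + 2399 = \left(-1160 - \left(3 + \frac{1}{2} \cdot 5 \left(- \frac{1}{5}\right)\right)\right) + 2399 = \left(-1160 + \left(6 - \left(\left(- \frac{1}{2} + 5\right) + 4\right)\right)\right) + 2399 = \left(-1160 + \left(6 - \left(\frac{9}{2} + 4\right)\right)\right) + 2399 = \left(-1160 + \left(6 - \frac{17}{2}\right)\right) + 2399 = \left(-1160 - \frac{5}{2}\right) + 2399 = - \frac{2325}{2} + 2399 = \frac{2473}{2}$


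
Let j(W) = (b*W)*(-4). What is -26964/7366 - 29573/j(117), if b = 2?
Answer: 96298207/3447288 ≈ 27.934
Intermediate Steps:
j(W) = -8*W (j(W) = (2*W)*(-4) = -8*W)
-26964/7366 - 29573/j(117) = -26964/7366 - 29573/((-8*117)) = -26964*1/7366 - 29573/(-936) = -13482/3683 - 29573*(-1/936) = -13482/3683 + 29573/936 = 96298207/3447288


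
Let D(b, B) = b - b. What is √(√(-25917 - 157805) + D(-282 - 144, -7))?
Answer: 183722^(¼)*√I ≈ 14.639 + 14.639*I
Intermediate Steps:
D(b, B) = 0
√(√(-25917 - 157805) + D(-282 - 144, -7)) = √(√(-25917 - 157805) + 0) = √(√(-183722) + 0) = √(I*√183722 + 0) = √(I*√183722) = 183722^(¼)*√I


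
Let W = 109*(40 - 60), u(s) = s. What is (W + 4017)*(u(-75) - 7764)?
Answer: -14400243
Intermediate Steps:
W = -2180 (W = 109*(-20) = -2180)
(W + 4017)*(u(-75) - 7764) = (-2180 + 4017)*(-75 - 7764) = 1837*(-7839) = -14400243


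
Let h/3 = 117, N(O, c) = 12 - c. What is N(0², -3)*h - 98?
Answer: 5167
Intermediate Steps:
h = 351 (h = 3*117 = 351)
N(0², -3)*h - 98 = (12 - 1*(-3))*351 - 98 = (12 + 3)*351 - 98 = 15*351 - 98 = 5265 - 98 = 5167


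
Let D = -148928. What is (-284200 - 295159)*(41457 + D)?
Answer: 62264291089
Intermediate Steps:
(-284200 - 295159)*(41457 + D) = (-284200 - 295159)*(41457 - 148928) = -579359*(-107471) = 62264291089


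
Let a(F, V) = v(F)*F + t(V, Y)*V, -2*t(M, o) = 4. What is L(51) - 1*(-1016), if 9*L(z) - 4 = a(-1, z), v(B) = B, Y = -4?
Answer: 9047/9 ≈ 1005.2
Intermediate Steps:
t(M, o) = -2 (t(M, o) = -½*4 = -2)
a(F, V) = F² - 2*V (a(F, V) = F*F - 2*V = F² - 2*V)
L(z) = 5/9 - 2*z/9 (L(z) = 4/9 + ((-1)² - 2*z)/9 = 4/9 + (1 - 2*z)/9 = 4/9 + (⅑ - 2*z/9) = 5/9 - 2*z/9)
L(51) - 1*(-1016) = (5/9 - 2/9*51) - 1*(-1016) = (5/9 - 34/3) + 1016 = -97/9 + 1016 = 9047/9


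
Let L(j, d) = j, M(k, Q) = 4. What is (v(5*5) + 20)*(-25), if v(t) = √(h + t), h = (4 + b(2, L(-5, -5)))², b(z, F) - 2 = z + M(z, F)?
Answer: -825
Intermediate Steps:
b(z, F) = 6 + z (b(z, F) = 2 + (z + 4) = 2 + (4 + z) = 6 + z)
h = 144 (h = (4 + (6 + 2))² = (4 + 8)² = 12² = 144)
v(t) = √(144 + t)
(v(5*5) + 20)*(-25) = (√(144 + 5*5) + 20)*(-25) = (√(144 + 25) + 20)*(-25) = (√169 + 20)*(-25) = (13 + 20)*(-25) = 33*(-25) = -825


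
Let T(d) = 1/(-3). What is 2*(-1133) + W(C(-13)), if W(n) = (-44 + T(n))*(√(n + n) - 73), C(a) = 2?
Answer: 2645/3 ≈ 881.67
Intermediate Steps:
T(d) = -⅓
W(n) = 9709/3 - 133*√2*√n/3 (W(n) = (-44 - ⅓)*(√(n + n) - 73) = -133*(√(2*n) - 73)/3 = -133*(√2*√n - 73)/3 = -133*(-73 + √2*√n)/3 = 9709/3 - 133*√2*√n/3)
2*(-1133) + W(C(-13)) = 2*(-1133) + (9709/3 - 133*√2*√2/3) = -2266 + (9709/3 - 266/3) = -2266 + 9443/3 = 2645/3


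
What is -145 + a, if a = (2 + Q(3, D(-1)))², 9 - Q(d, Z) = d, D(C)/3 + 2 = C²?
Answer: -81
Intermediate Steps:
D(C) = -6 + 3*C²
Q(d, Z) = 9 - d
a = 64 (a = (2 + (9 - 1*3))² = (2 + (9 - 3))² = (2 + 6)² = 8² = 64)
-145 + a = -145 + 64 = -81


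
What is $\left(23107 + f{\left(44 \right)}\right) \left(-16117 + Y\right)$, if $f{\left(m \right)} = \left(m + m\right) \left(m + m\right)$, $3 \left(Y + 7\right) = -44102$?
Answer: $- \frac{2852915374}{3} \approx -9.5097 \cdot 10^{8}$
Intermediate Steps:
$Y = - \frac{44123}{3}$ ($Y = -7 + \frac{1}{3} \left(-44102\right) = -7 - \frac{44102}{3} = - \frac{44123}{3} \approx -14708.0$)
$f{\left(m \right)} = 4 m^{2}$ ($f{\left(m \right)} = 2 m 2 m = 4 m^{2}$)
$\left(23107 + f{\left(44 \right)}\right) \left(-16117 + Y\right) = \left(23107 + 4 \cdot 44^{2}\right) \left(-16117 - \frac{44123}{3}\right) = \left(23107 + 4 \cdot 1936\right) \left(- \frac{92474}{3}\right) = \left(23107 + 7744\right) \left(- \frac{92474}{3}\right) = 30851 \left(- \frac{92474}{3}\right) = - \frac{2852915374}{3}$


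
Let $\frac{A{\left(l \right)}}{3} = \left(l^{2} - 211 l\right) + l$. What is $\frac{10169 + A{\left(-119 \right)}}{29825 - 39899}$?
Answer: $- \frac{63811}{5037} \approx -12.668$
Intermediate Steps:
$A{\left(l \right)} = - 630 l + 3 l^{2}$ ($A{\left(l \right)} = 3 \left(\left(l^{2} - 211 l\right) + l\right) = 3 \left(l^{2} - 210 l\right) = - 630 l + 3 l^{2}$)
$\frac{10169 + A{\left(-119 \right)}}{29825 - 39899} = \frac{10169 + 3 \left(-119\right) \left(-210 - 119\right)}{29825 - 39899} = \frac{10169 + 3 \left(-119\right) \left(-329\right)}{-10074} = \left(10169 + 117453\right) \left(- \frac{1}{10074}\right) = 127622 \left(- \frac{1}{10074}\right) = - \frac{63811}{5037}$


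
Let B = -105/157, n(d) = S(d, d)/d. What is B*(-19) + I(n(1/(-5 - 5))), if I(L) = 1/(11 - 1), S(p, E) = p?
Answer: 20107/1570 ≈ 12.807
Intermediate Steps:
n(d) = 1 (n(d) = d/d = 1)
I(L) = ⅒ (I(L) = 1/10 = ⅒)
B = -105/157 (B = -105*1/157 = -105/157 ≈ -0.66879)
B*(-19) + I(n(1/(-5 - 5))) = -105/157*(-19) + ⅒ = 1995/157 + ⅒ = 20107/1570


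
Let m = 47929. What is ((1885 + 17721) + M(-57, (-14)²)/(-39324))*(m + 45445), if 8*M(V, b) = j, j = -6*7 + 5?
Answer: 287960317266043/157296 ≈ 1.8307e+9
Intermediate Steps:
j = -37 (j = -42 + 5 = -37)
M(V, b) = -37/8 (M(V, b) = (⅛)*(-37) = -37/8)
((1885 + 17721) + M(-57, (-14)²)/(-39324))*(m + 45445) = ((1885 + 17721) - 37/8/(-39324))*(47929 + 45445) = (19606 - 37/8*(-1/39324))*93374 = (19606 + 37/314592)*93374 = (6167890789/314592)*93374 = 287960317266043/157296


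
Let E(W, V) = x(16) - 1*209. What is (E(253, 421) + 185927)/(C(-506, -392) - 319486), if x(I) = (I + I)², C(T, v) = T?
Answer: -93371/159996 ≈ -0.58358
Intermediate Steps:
x(I) = 4*I² (x(I) = (2*I)² = 4*I²)
E(W, V) = 815 (E(W, V) = 4*16² - 1*209 = 4*256 - 209 = 1024 - 209 = 815)
(E(253, 421) + 185927)/(C(-506, -392) - 319486) = (815 + 185927)/(-506 - 319486) = 186742/(-319992) = 186742*(-1/319992) = -93371/159996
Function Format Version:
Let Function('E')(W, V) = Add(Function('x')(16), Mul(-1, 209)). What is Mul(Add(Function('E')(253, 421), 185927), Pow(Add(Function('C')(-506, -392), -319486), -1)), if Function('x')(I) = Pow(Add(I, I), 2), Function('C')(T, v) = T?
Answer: Rational(-93371, 159996) ≈ -0.58358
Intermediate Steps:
Function('x')(I) = Mul(4, Pow(I, 2)) (Function('x')(I) = Pow(Mul(2, I), 2) = Mul(4, Pow(I, 2)))
Function('E')(W, V) = 815 (Function('E')(W, V) = Add(Mul(4, Pow(16, 2)), Mul(-1, 209)) = Add(Mul(4, 256), -209) = Add(1024, -209) = 815)
Mul(Add(Function('E')(253, 421), 185927), Pow(Add(Function('C')(-506, -392), -319486), -1)) = Mul(Add(815, 185927), Pow(Add(-506, -319486), -1)) = Mul(186742, Pow(-319992, -1)) = Mul(186742, Rational(-1, 319992)) = Rational(-93371, 159996)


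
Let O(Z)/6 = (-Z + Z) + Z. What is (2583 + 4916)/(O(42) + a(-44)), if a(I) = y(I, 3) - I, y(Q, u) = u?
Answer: 7499/299 ≈ 25.080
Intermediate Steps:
O(Z) = 6*Z (O(Z) = 6*((-Z + Z) + Z) = 6*(0 + Z) = 6*Z)
a(I) = 3 - I
(2583 + 4916)/(O(42) + a(-44)) = (2583 + 4916)/(6*42 + (3 - 1*(-44))) = 7499/(252 + (3 + 44)) = 7499/(252 + 47) = 7499/299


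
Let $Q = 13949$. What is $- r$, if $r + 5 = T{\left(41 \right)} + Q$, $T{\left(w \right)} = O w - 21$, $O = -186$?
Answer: $-6297$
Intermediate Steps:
$T{\left(w \right)} = -21 - 186 w$ ($T{\left(w \right)} = - 186 w - 21 = -21 - 186 w$)
$r = 6297$ ($r = -5 + \left(\left(-21 - 7626\right) + 13949\right) = -5 + \left(-7647 + 13949\right) = -5 + 6302 = 6297$)
$- r = \left(-1\right) 6297 = -6297$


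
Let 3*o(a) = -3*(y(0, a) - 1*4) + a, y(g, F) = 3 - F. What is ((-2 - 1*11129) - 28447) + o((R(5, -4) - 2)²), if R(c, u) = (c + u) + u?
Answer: -118631/3 ≈ -39544.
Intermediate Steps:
R(c, u) = c + 2*u
o(a) = 1 + 4*a/3 (o(a) = (-3*((3 - a) - 1*4) + a)/3 = (-3*((3 - a) - 4) + a)/3 = (-3*(-1 - a) + a)/3 = ((3 + 3*a) + a)/3 = (3 + 4*a)/3 = 1 + 4*a/3)
((-2 - 1*11129) - 28447) + o((R(5, -4) - 2)²) = ((-2 - 1*11129) - 28447) + (1 + 4*((5 + 2*(-4)) - 2)²/3) = ((-2 - 11129) - 28447) + (1 + 4*((5 - 8) - 2)²/3) = (-11131 - 28447) + (1 + 4*(-3 - 2)²/3) = -39578 + (1 + (4/3)*(-5)²) = -39578 + (1 + (4/3)*25) = -39578 + (1 + 100/3) = -39578 + 103/3 = -118631/3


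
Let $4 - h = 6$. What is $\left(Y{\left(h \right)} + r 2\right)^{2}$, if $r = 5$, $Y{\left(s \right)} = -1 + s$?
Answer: $49$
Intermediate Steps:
$h = -2$ ($h = 4 - 6 = -2$)
$\left(Y{\left(h \right)} + r 2\right)^{2} = \left(\left(-1 - 2\right) + 5 \cdot 2\right)^{2} = \left(-3 + 10\right)^{2} = 7^{2} = 49$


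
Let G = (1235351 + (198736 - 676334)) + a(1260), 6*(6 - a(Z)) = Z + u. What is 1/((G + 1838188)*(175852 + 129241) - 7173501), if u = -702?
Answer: 1/791969710921 ≈ 1.2627e-12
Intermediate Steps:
a(Z) = 123 - Z/6 (a(Z) = 6 - (Z - 702)/6 = 6 - (-702 + Z)/6 = 6 + (117 - Z/6) = 123 - Z/6)
G = 757666 (G = (1235351 + (198736 - 676334)) + (123 - ⅙*1260) = (1235351 - 477598) + (123 - 210) = 757753 - 87 = 757666)
1/((G + 1838188)*(175852 + 129241) - 7173501) = 1/((757666 + 1838188)*(175852 + 129241) - 7173501) = 1/(2595854*305093 - 7173501) = 1/(791976884422 - 7173501) = 1/791969710921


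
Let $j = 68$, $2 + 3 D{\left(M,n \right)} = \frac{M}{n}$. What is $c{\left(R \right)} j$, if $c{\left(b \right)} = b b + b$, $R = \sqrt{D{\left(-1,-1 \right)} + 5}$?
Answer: $\frac{952}{3} + \frac{68 \sqrt{42}}{3} \approx 464.23$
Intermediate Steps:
$D{\left(M,n \right)} = - \frac{2}{3} + \frac{M}{3 n}$ ($D{\left(M,n \right)} = - \frac{2}{3} + \frac{M \frac{1}{n}}{3} = - \frac{2}{3} + \frac{M}{3 n}$)
$R = \frac{\sqrt{42}}{3}$ ($R = \sqrt{\frac{-1 - -2}{3 \left(-1\right)} + 5} = \sqrt{\frac{1}{3} \left(-1\right) \left(-1 + 2\right) + 5} = \sqrt{\frac{1}{3} \left(-1\right) 1 + 5} = \sqrt{- \frac{1}{3} + 5} = \sqrt{\frac{14}{3}} = \frac{\sqrt{42}}{3} \approx 2.1602$)
$c{\left(b \right)} = b + b^{2}$ ($c{\left(b \right)} = b^{2} + b = b + b^{2}$)
$c{\left(R \right)} j = \frac{\sqrt{42}}{3} \left(1 + \frac{\sqrt{42}}{3}\right) 68 = \frac{\sqrt{42} \left(1 + \frac{\sqrt{42}}{3}\right)}{3} \cdot 68 = \frac{68 \sqrt{42} \left(1 + \frac{\sqrt{42}}{3}\right)}{3}$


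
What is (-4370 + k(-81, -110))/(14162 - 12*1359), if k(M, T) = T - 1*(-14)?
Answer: 77/37 ≈ 2.0811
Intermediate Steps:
k(M, T) = 14 + T (k(M, T) = T + 14 = 14 + T)
(-4370 + k(-81, -110))/(14162 - 12*1359) = (-4370 + (14 - 110))/(14162 - 12*1359) = (-4370 - 96)/(14162 - 16308) = -4466/(-2146) = -4466*(-1/2146) = 77/37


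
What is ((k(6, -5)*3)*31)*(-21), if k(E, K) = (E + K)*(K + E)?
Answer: -1953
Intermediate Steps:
k(E, K) = (E + K)² (k(E, K) = (E + K)*(E + K) = (E + K)²)
((k(6, -5)*3)*31)*(-21) = (((6 - 5)²*3)*31)*(-21) = ((1²*3)*31)*(-21) = ((1*3)*31)*(-21) = (3*31)*(-21) = 93*(-21) = -1953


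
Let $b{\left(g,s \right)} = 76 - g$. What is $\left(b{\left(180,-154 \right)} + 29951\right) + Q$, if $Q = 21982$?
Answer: $51829$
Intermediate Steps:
$\left(b{\left(180,-154 \right)} + 29951\right) + Q = \left(\left(76 - 180\right) + 29951\right) + 21982 = \left(-104 + 29951\right) + 21982 = 29847 + 21982 = 51829$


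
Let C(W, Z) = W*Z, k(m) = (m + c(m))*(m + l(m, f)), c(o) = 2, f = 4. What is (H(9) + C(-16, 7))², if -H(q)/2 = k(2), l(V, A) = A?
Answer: 25600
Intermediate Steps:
k(m) = (2 + m)*(4 + m) (k(m) = (m + 2)*(m + 4) = (2 + m)*(4 + m))
H(q) = -48 (H(q) = -2*(8 + 2² + 6*2) = -2*(8 + 4 + 12) = -2*24 = -48)
(H(9) + C(-16, 7))² = (-48 - 16*7)² = (-48 - 112)² = (-160)² = 25600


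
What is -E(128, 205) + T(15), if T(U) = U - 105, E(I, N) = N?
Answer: -295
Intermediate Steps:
T(U) = -105 + U
-E(128, 205) + T(15) = -1*205 + (-105 + 15) = -205 - 90 = -295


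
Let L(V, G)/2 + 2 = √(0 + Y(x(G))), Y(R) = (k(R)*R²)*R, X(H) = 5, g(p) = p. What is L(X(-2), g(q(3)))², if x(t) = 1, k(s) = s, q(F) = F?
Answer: 4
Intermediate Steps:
Y(R) = R⁴ (Y(R) = (R*R²)*R = R³*R = R⁴)
L(V, G) = -2 (L(V, G) = -4 + 2*√(0 + 1⁴) = -4 + 2*√(0 + 1) = -4 + 2*√1 = -4 + 2*1 = -4 + 2 = -2)
L(X(-2), g(q(3)))² = (-2)² = 4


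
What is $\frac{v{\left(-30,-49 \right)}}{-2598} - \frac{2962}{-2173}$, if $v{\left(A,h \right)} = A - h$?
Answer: $\frac{7653989}{5645454} \approx 1.3558$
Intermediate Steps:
$\frac{v{\left(-30,-49 \right)}}{-2598} - \frac{2962}{-2173} = \frac{-30 - -49}{-2598} - \frac{2962}{-2173} = \left(-30 + 49\right) \left(- \frac{1}{2598}\right) - - \frac{2962}{2173} = 19 \left(- \frac{1}{2598}\right) + \frac{2962}{2173} = - \frac{19}{2598} + \frac{2962}{2173} = \frac{7653989}{5645454}$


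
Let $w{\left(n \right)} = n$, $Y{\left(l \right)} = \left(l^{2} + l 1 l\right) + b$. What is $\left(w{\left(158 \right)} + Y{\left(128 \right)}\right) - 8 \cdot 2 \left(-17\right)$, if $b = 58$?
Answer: $33256$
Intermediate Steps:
$Y{\left(l \right)} = 58 + 2 l^{2}$ ($Y{\left(l \right)} = \left(l^{2} + l 1 l\right) + 58 = \left(l^{2} + l l\right) + 58 = \left(l^{2} + l^{2}\right) + 58 = 2 l^{2} + 58 = 58 + 2 l^{2}$)
$\left(w{\left(158 \right)} + Y{\left(128 \right)}\right) - 8 \cdot 2 \left(-17\right) = \left(158 + \left(58 + 2 \cdot 128^{2}\right)\right) - 8 \cdot 2 \left(-17\right) = \left(158 + \left(58 + 2 \cdot 16384\right)\right) - 16 \left(-17\right) = \left(158 + \left(58 + 32768\right)\right) - -272 = \left(158 + 32826\right) + 272 = 32984 + 272 = 33256$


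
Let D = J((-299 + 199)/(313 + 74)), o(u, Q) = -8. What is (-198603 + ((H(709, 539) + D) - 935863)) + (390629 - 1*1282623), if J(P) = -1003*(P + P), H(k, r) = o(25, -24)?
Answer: -784042516/387 ≈ -2.0260e+6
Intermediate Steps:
H(k, r) = -8
J(P) = -2006*P
D = 200600/387 (D = -2006*(-299 + 199)/(313 + 74) = -(-200600)/387 = -2006*(-100/387) = 200600/387 ≈ 518.35)
(-198603 + ((H(709, 539) + D) - 935863)) + (390629 - 1*1282623) = (-198603 + ((-8 + 200600/387) - 935863)) + (390629 - 1*1282623) = (-198603 + (197504/387 - 935863)) + (390629 - 1282623) = (-198603 - 361981477/387) - 891994 = -438840838/387 - 891994 = -784042516/387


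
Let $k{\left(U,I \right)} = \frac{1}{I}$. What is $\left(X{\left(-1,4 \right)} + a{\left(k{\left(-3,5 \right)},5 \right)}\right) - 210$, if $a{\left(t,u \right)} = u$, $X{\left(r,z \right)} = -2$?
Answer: $-207$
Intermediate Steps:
$\left(X{\left(-1,4 \right)} + a{\left(k{\left(-3,5 \right)},5 \right)}\right) - 210 = \left(-2 + 5\right) - 210 = 3 - 210 = -207$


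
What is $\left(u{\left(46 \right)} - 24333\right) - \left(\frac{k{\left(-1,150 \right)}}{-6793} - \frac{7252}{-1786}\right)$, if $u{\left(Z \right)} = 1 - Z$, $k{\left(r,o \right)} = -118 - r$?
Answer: $- \frac{147905316221}{6066149} \approx -24382.0$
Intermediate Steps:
$\left(u{\left(46 \right)} - 24333\right) - \left(\frac{k{\left(-1,150 \right)}}{-6793} - \frac{7252}{-1786}\right) = \left(\left(1 - 46\right) - 24333\right) - \left(\frac{-118 - -1}{-6793} - \frac{7252}{-1786}\right) = \left(\left(1 - 46\right) - 24333\right) - \left(\left(-118 + 1\right) \left(- \frac{1}{6793}\right) - - \frac{3626}{893}\right) = \left(-45 - 24333\right) - \left(\left(-117\right) \left(- \frac{1}{6793}\right) + \frac{3626}{893}\right) = -24378 - \left(\frac{117}{6793} + \frac{3626}{893}\right) = -24378 - \frac{24735899}{6066149} = - \frac{147905316221}{6066149}$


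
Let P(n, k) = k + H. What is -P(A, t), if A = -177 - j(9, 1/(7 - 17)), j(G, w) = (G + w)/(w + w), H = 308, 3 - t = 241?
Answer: -70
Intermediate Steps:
t = -238 (t = 3 - 1*241 = 3 - 241 = -238)
j(G, w) = (G + w)/(2*w) (j(G, w) = (G + w)/((2*w)) = (G + w)*(1/(2*w)) = (G + w)/(2*w))
A = -265/2 (A = -177 - (9 + 1/(7 - 17))/(2*(1/(7 - 17))) = -177 - (9 + 1/(-10))/(2*(1/(-10))) = -177 - (9 - 1/10)/(2*(-1/10)) = -177 - (-10)*89/(2*10) = -177 - 1*(-89/2) = -177 + 89/2 = -265/2 ≈ -132.50)
P(n, k) = 308 + k (P(n, k) = k + 308 = 308 + k)
-P(A, t) = -(308 - 238) = -1*70 = -70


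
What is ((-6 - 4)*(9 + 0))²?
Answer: 8100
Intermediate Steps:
((-6 - 4)*(9 + 0))² = (-10*9)² = (-90)² = 8100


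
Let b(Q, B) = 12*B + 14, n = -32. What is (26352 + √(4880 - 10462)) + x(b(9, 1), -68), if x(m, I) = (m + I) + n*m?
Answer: 25478 + I*√5582 ≈ 25478.0 + 74.713*I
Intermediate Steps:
b(Q, B) = 14 + 12*B
x(m, I) = I - 31*m (x(m, I) = (m + I) - 32*m = (I + m) - 32*m = I - 31*m)
(26352 + √(4880 - 10462)) + x(b(9, 1), -68) = (26352 + √(4880 - 10462)) + (-68 - 31*(14 + 12*1)) = (26352 + √(-5582)) + (-68 - 31*(14 + 12)) = (26352 + I*√5582) + (-68 - 31*26) = (26352 + I*√5582) + (-68 - 806) = (26352 + I*√5582) - 874 = 25478 + I*√5582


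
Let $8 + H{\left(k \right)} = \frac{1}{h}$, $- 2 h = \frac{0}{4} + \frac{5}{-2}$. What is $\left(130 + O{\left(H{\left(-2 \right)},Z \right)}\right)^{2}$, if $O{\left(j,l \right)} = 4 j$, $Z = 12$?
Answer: $\frac{256036}{25} \approx 10241.0$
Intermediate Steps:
$h = \frac{5}{4}$ ($h = - \frac{\frac{0}{4} + \frac{5}{-2}}{2} = - \frac{0 \cdot \frac{1}{4} + 5 \left(- \frac{1}{2}\right)}{2} = - \frac{0 - \frac{5}{2}}{2} = \left(- \frac{1}{2}\right) \left(- \frac{5}{2}\right) = \frac{5}{4} \approx 1.25$)
$H{\left(k \right)} = - \frac{36}{5}$ ($H{\left(k \right)} = -8 + \frac{1}{\frac{5}{4}} = -8 + \frac{4}{5} = - \frac{36}{5}$)
$\left(130 + O{\left(H{\left(-2 \right)},Z \right)}\right)^{2} = \left(130 + 4 \left(- \frac{36}{5}\right)\right)^{2} = \left(130 - \frac{144}{5}\right)^{2} = \left(\frac{506}{5}\right)^{2} = \frac{256036}{25}$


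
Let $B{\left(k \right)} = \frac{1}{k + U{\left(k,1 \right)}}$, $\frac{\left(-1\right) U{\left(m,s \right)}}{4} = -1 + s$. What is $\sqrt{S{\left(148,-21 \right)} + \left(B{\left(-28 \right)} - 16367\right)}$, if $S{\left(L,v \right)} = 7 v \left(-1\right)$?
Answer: $\frac{i \sqrt{3179127}}{14} \approx 127.36 i$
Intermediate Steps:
$U{\left(m,s \right)} = 4 - 4 s$ ($U{\left(m,s \right)} = - 4 \left(-1 + s\right) = 4 - 4 s$)
$S{\left(L,v \right)} = - 7 v$
$B{\left(k \right)} = \frac{1}{k}$ ($B{\left(k \right)} = \frac{1}{k + \left(4 - 4\right)} = \frac{1}{k + 0} = \frac{1}{k}$)
$\sqrt{S{\left(148,-21 \right)} + \left(B{\left(-28 \right)} - 16367\right)} = \sqrt{\left(-7\right) \left(-21\right) + \left(\frac{1}{-28} - 16367\right)} = \sqrt{147 - \frac{458277}{28}} = \sqrt{- \frac{454161}{28}} = \frac{i \sqrt{3179127}}{14}$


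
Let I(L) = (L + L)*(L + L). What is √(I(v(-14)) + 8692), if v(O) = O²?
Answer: 2*√40589 ≈ 402.93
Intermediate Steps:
I(L) = 4*L² (I(L) = (2*L)*(2*L) = 4*L²)
√(I(v(-14)) + 8692) = √(4*((-14)²)² + 8692) = √(4*196² + 8692) = √(4*38416 + 8692) = √(153664 + 8692) = √162356 = 2*√40589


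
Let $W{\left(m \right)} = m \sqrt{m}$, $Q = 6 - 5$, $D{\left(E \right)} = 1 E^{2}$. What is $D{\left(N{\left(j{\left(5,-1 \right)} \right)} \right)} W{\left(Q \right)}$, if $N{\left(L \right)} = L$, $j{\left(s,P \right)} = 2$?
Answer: $4$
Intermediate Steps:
$D{\left(E \right)} = E^{2}$
$Q = 1$
$W{\left(m \right)} = m^{\frac{3}{2}}$
$D{\left(N{\left(j{\left(5,-1 \right)} \right)} \right)} W{\left(Q \right)} = 2^{2} \cdot 1^{\frac{3}{2}} = 4 \cdot 1 = 4$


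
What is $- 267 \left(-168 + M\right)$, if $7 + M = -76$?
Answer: $67017$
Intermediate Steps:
$M = -83$ ($M = -7 - 76 = -83$)
$- 267 \left(-168 + M\right) = - 267 \left(-168 - 83\right) = \left(-267\right) \left(-251\right) = 67017$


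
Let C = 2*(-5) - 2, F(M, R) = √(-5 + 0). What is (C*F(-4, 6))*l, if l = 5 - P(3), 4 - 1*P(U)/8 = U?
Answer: 36*I*√5 ≈ 80.498*I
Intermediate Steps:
F(M, R) = I*√5 (F(M, R) = √(-5) = I*√5)
C = -12 (C = -10 - 2 = -12)
P(U) = 32 - 8*U
l = -3 (l = 5 - (32 - 8*3) = 5 - (32 - 24) = 5 - 1*8 = 5 - 8 = -3)
(C*F(-4, 6))*l = -12*I*√5*(-3) = 36*I*√5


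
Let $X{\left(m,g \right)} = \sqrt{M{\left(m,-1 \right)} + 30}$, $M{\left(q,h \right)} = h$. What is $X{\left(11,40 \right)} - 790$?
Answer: $-790 + \sqrt{29} \approx -784.62$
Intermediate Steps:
$X{\left(m,g \right)} = \sqrt{29}$ ($X{\left(m,g \right)} = \sqrt{-1 + 30} = \sqrt{29}$)
$X{\left(11,40 \right)} - 790 = \sqrt{29} - 790 = -790 + \sqrt{29}$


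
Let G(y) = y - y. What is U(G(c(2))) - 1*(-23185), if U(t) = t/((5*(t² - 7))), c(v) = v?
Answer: 23185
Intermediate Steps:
G(y) = 0
U(t) = t/(-35 + 5*t²) (U(t) = t/((5*(-7 + t²))) = t/(-35 + 5*t²))
U(G(c(2))) - 1*(-23185) = (⅕)*0/(-7 + 0²) - 1*(-23185) = (⅕)*0/(-7 + 0) + 23185 = (⅕)*0/(-7) + 23185 = (⅕)*0*(-⅐) + 23185 = 0 + 23185 = 23185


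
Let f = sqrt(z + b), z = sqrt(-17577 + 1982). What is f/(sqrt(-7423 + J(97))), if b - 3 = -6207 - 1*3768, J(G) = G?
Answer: -I*sqrt(814)*sqrt(-9972 + I*sqrt(15595))/2442 ≈ 1.1667 - 0.0073052*I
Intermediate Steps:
b = -9972 (b = 3 + (-6207 - 1*3768) = 3 + (-6207 - 3768) = 3 - 9975 = -9972)
z = I*sqrt(15595) (z = sqrt(-15595) = I*sqrt(15595) ≈ 124.88*I)
f = sqrt(-9972 + I*sqrt(15595)) (f = sqrt(I*sqrt(15595) - 9972) = sqrt(-9972 + I*sqrt(15595)) ≈ 0.6253 + 99.862*I)
f/(sqrt(-7423 + J(97))) = sqrt(-9972 + I*sqrt(15595))/(sqrt(-7423 + 97)) = sqrt(-9972 + I*sqrt(15595))/(sqrt(-7326)) = sqrt(-9972 + I*sqrt(15595))/((3*I*sqrt(814))) = sqrt(-9972 + I*sqrt(15595))*(-I*sqrt(814)/2442) = -I*sqrt(814)*sqrt(-9972 + I*sqrt(15595))/2442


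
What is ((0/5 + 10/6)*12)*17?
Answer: 340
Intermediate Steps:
((0/5 + 10/6)*12)*17 = ((0*(1/5) + 10*(1/6))*12)*17 = ((0 + 5/3)*12)*17 = ((5/3)*12)*17 = 20*17 = 340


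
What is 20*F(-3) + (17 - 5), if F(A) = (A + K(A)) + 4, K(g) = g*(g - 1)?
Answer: 272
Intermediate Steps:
K(g) = g*(-1 + g)
F(A) = 4 + A + A*(-1 + A) (F(A) = (A + A*(-1 + A)) + 4 = 4 + A + A*(-1 + A))
20*F(-3) + (17 - 5) = 20*(4 + (-3)²) + (17 - 5) = 20*(4 + 9) + 12 = 20*13 + 12 = 260 + 12 = 272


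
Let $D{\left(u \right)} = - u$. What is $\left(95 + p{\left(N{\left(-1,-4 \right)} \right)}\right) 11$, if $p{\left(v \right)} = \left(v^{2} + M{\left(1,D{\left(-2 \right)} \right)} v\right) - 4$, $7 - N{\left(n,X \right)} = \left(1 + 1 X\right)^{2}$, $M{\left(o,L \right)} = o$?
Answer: $1023$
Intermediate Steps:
$N{\left(n,X \right)} = 7 - \left(1 + X\right)^{2}$ ($N{\left(n,X \right)} = 7 - \left(1 + 1 X\right)^{2} = 7 - \left(1 + X\right)^{2}$)
$p{\left(v \right)} = -4 + v + v^{2}$ ($p{\left(v \right)} = \left(v^{2} + 1 v\right) - 4 = \left(v^{2} + v\right) - 4 = \left(v + v^{2}\right) - 4 = -4 + v + v^{2}$)
$\left(95 + p{\left(N{\left(-1,-4 \right)} \right)}\right) 11 = \left(95 + \left(-4 + \left(7 - \left(1 - 4\right)^{2}\right) + \left(7 - \left(1 - 4\right)^{2}\right)^{2}\right)\right) 11 = \left(95 + \left(-4 + \left(7 - \left(-3\right)^{2}\right) + \left(7 - \left(-3\right)^{2}\right)^{2}\right)\right) 11 = \left(95 + \left(-4 + \left(7 - 9\right) + \left(7 - 9\right)^{2}\right)\right) 11 = \left(95 - \left(6 - 4\right)\right) 11 = \left(95 - 2\right) 11 = 93 \cdot 11 = 1023$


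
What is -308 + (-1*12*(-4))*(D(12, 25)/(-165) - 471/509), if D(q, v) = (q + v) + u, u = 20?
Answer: -10330108/27995 ≈ -369.00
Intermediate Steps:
D(q, v) = 20 + q + v (D(q, v) = (q + v) + 20 = 20 + q + v)
-308 + (-1*12*(-4))*(D(12, 25)/(-165) - 471/509) = -308 + (-1*12*(-4))*((20 + 12 + 25)/(-165) - 471/509) = -308 + (-12*(-4))*(57*(-1/165) - 471*1/509) = -308 + 48*(-19/55 - 471/509) = -308 + 48*(-35576/27995) = -308 - 1707648/27995 = -10330108/27995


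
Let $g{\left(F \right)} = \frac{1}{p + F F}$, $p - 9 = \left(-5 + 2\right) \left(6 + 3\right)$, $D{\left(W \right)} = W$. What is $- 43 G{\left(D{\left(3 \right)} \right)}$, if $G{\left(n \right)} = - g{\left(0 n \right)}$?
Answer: $- \frac{43}{18} \approx -2.3889$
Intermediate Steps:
$p = -18$ ($p = 9 + \left(-5 + 2\right) \left(6 + 3\right) = 9 - 27 = -18$)
$g{\left(F \right)} = \frac{1}{-18 + F^{2}}$ ($g{\left(F \right)} = \frac{1}{-18 + F F} = \frac{1}{-18 + F^{2}}$)
$G{\left(n \right)} = \frac{1}{18}$ ($G{\left(n \right)} = - \frac{1}{-18 + \left(0 n\right)^{2}} = - \frac{1}{-18 + 0^{2}} = - \frac{1}{-18 + 0} = - \frac{1}{-18} = \left(-1\right) \left(- \frac{1}{18}\right) = \frac{1}{18}$)
$- 43 G{\left(D{\left(3 \right)} \right)} = \left(-43\right) \frac{1}{18} = - \frac{43}{18}$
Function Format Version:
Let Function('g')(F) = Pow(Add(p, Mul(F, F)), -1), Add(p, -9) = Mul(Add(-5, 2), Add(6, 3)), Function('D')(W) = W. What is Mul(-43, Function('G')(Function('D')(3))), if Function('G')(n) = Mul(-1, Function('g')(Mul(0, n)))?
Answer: Rational(-43, 18) ≈ -2.3889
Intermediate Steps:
p = -18 (p = Add(9, Mul(Add(-5, 2), Add(6, 3))) = Add(9, Mul(-3, 9)) = Add(9, -27) = -18)
Function('g')(F) = Pow(Add(-18, Pow(F, 2)), -1) (Function('g')(F) = Pow(Add(-18, Mul(F, F)), -1) = Pow(Add(-18, Pow(F, 2)), -1))
Function('G')(n) = Rational(1, 18) (Function('G')(n) = Mul(-1, Pow(Add(-18, Pow(Mul(0, n), 2)), -1)) = Mul(-1, Pow(Add(-18, Pow(0, 2)), -1)) = Mul(-1, Pow(Add(-18, 0), -1)) = Mul(-1, Pow(-18, -1)) = Mul(-1, Rational(-1, 18)) = Rational(1, 18))
Mul(-43, Function('G')(Function('D')(3))) = Mul(-43, Rational(1, 18)) = Rational(-43, 18)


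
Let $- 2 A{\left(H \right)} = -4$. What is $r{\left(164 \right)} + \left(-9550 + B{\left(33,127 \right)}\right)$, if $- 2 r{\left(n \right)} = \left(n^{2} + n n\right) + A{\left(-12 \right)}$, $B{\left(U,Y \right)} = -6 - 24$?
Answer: $-36477$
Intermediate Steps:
$A{\left(H \right)} = 2$ ($A{\left(H \right)} = \left(- \frac{1}{2}\right) \left(-4\right) = 2$)
$B{\left(U,Y \right)} = -30$ ($B{\left(U,Y \right)} = -6 - 24 = -30$)
$r{\left(n \right)} = -1 - n^{2}$ ($r{\left(n \right)} = - \frac{\left(n^{2} + n n\right) + 2}{2} = - \frac{\left(n^{2} + n^{2}\right) + 2}{2} = - \frac{2 n^{2} + 2}{2} = - \frac{2 + 2 n^{2}}{2} = -1 - n^{2}$)
$r{\left(164 \right)} + \left(-9550 + B{\left(33,127 \right)}\right) = \left(-1 - 164^{2}\right) - 9580 = \left(-1 - 26896\right) - 9580 = -26897 - 9580 = -36477$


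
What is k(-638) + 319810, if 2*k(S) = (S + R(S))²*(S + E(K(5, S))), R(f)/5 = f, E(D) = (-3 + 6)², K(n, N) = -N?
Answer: -4608232358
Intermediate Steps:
E(D) = 9 (E(D) = 3² = 9)
R(f) = 5*f
k(S) = 18*S²*(9 + S) (k(S) = ((S + 5*S)²*(S + 9))/2 = ((6*S)²*(9 + S))/2 = ((36*S²)*(9 + S))/2 = (36*S²*(9 + S))/2 = 18*S²*(9 + S))
k(-638) + 319810 = 18*(-638)²*(9 - 638) + 319810 = 18*407044*(-629) + 319810 = -4608552168 + 319810 = -4608232358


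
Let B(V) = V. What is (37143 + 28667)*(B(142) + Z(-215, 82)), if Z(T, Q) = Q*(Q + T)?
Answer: -708378840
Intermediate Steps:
(37143 + 28667)*(B(142) + Z(-215, 82)) = (37143 + 28667)*(142 + 82*(82 - 215)) = 65810*(142 + 82*(-133)) = 65810*(142 - 10906) = 65810*(-10764) = -708378840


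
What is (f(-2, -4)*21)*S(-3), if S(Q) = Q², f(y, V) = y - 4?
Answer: -1134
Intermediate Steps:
f(y, V) = -4 + y
(f(-2, -4)*21)*S(-3) = ((-4 - 2)*21)*(-3)² = -6*21*9 = -126*9 = -1134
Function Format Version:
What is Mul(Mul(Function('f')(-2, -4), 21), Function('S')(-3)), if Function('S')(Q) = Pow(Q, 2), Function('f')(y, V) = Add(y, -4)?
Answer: -1134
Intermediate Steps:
Function('f')(y, V) = Add(-4, y)
Mul(Mul(Function('f')(-2, -4), 21), Function('S')(-3)) = Mul(Mul(Add(-4, -2), 21), Pow(-3, 2)) = Mul(Mul(-6, 21), 9) = Mul(-126, 9) = -1134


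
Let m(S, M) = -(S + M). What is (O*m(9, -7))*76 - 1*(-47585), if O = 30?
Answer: 43025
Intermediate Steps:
m(S, M) = -M - S (m(S, M) = -(M + S) = -M - S)
(O*m(9, -7))*76 - 1*(-47585) = (30*(-1*(-7) - 1*9))*76 - 1*(-47585) = (30*(7 - 9))*76 + 47585 = (30*(-2))*76 + 47585 = -60*76 + 47585 = -4560 + 47585 = 43025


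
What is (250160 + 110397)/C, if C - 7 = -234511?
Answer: -360557/234504 ≈ -1.5375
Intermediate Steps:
C = -234504 (C = 7 - 234511 = -234504)
(250160 + 110397)/C = (250160 + 110397)/(-234504) = 360557*(-1/234504) = -360557/234504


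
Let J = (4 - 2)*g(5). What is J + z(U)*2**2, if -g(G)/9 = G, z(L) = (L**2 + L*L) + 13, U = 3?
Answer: 34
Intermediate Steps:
z(L) = 13 + 2*L**2 (z(L) = (L**2 + L**2) + 13 = 2*L**2 + 13 = 13 + 2*L**2)
g(G) = -9*G
J = -90 (J = (4 - 2)*(-9*5) = 2*(-45) = -90)
J + z(U)*2**2 = -90 + (13 + 2*3**2)*2**2 = -90 + (13 + 2*9)*4 = -90 + (13 + 18)*4 = -90 + 31*4 = -90 + 124 = 34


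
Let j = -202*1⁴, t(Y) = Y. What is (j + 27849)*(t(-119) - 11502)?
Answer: -321285787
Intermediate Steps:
j = -202 (j = -202*1 = -202)
(j + 27849)*(t(-119) - 11502) = (-202 + 27849)*(-119 - 11502) = 27647*(-11621) = -321285787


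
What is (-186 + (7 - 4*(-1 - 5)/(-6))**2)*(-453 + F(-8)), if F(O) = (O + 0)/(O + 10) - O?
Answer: 79473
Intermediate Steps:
F(O) = -O + O/(10 + O) (F(O) = O/(10 + O) - O = -O + O/(10 + O))
(-186 + (7 - 4*(-1 - 5)/(-6))**2)*(-453 + F(-8)) = (-186 + (7 - 4*(-1 - 5)/(-6))**2)*(-453 - 1*(-8)*(9 - 8)/(10 - 8)) = (-186 + (7 - 4*(-6)*(-1/6))**2)*(-453 - 1*(-8)*1/2) = (-186 + (7 + 24*(-1/6))**2)*(-453 - 1*(-8)*1/2*1) = (-186 + (7 - 4)**2)*(-453 + 4) = (-186 + 3**2)*(-449) = (-186 + 9)*(-449) = -177*(-449) = 79473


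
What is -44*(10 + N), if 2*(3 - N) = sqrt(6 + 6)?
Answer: -572 + 44*sqrt(3) ≈ -495.79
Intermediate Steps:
N = 3 - sqrt(3) (N = 3 - sqrt(6 + 6)/2 = 3 - sqrt(3) ≈ 1.2680)
-44*(10 + N) = -44*(10 + (3 - sqrt(3))) = -44*(13 - sqrt(3)) = -572 + 44*sqrt(3)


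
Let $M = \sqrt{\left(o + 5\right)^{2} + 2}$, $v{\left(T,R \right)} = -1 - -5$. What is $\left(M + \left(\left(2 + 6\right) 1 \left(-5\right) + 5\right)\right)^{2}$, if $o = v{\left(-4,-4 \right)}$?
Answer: $\left(-35 + \sqrt{83}\right)^{2} \approx 670.27$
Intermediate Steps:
$v{\left(T,R \right)} = 4$ ($v{\left(T,R \right)} = -1 + 5 = 4$)
$o = 4$
$M = \sqrt{83}$ ($M = \sqrt{\left(4 + 5\right)^{2} + 2} = \sqrt{9^{2} + 2} = \sqrt{81 + 2} = \sqrt{83} \approx 9.1104$)
$\left(M + \left(\left(2 + 6\right) 1 \left(-5\right) + 5\right)\right)^{2} = \left(\sqrt{83} + \left(\left(2 + 6\right) 1 \left(-5\right) + 5\right)\right)^{2} = \left(\sqrt{83} + \left(8 \cdot 1 \left(-5\right) + 5\right)\right)^{2} = \left(\sqrt{83} + \left(8 \left(-5\right) + 5\right)\right)^{2} = \left(\sqrt{83} + \left(-40 + 5\right)\right)^{2} = \left(\sqrt{83} - 35\right)^{2} = \left(-35 + \sqrt{83}\right)^{2}$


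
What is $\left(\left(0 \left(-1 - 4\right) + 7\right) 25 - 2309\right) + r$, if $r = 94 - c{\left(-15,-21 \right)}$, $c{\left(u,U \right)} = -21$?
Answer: $-2019$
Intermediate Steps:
$r = 115$ ($r = 94 - -21 = 94 + 21 = 115$)
$\left(\left(0 \left(-1 - 4\right) + 7\right) 25 - 2309\right) + r = \left(\left(0 \left(-1 - 4\right) + 7\right) 25 - 2309\right) + 115 = \left(\left(0 \left(-5\right) + 7\right) 25 - 2309\right) + 115 = \left(\left(0 + 7\right) 25 - 2309\right) + 115 = \left(7 \cdot 25 - 2309\right) + 115 = \left(175 - 2309\right) + 115 = -2134 + 115 = -2019$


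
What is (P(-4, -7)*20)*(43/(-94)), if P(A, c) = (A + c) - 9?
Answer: 8600/47 ≈ 182.98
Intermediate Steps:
P(A, c) = -9 + A + c
(P(-4, -7)*20)*(43/(-94)) = ((-9 - 4 - 7)*20)*(43/(-94)) = (-20*20)*(43*(-1/94)) = -400*(-43/94) = 8600/47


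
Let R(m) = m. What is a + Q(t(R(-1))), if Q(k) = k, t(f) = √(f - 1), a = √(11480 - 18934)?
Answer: I*(√2 + √7454) ≈ 87.751*I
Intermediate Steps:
a = I*√7454 (a = √(-7454) = I*√7454 ≈ 86.337*I)
t(f) = √(-1 + f)
a + Q(t(R(-1))) = I*√7454 + √(-1 - 1) = I*√7454 + √(-2) = I*√7454 + I*√2 = I*√2 + I*√7454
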